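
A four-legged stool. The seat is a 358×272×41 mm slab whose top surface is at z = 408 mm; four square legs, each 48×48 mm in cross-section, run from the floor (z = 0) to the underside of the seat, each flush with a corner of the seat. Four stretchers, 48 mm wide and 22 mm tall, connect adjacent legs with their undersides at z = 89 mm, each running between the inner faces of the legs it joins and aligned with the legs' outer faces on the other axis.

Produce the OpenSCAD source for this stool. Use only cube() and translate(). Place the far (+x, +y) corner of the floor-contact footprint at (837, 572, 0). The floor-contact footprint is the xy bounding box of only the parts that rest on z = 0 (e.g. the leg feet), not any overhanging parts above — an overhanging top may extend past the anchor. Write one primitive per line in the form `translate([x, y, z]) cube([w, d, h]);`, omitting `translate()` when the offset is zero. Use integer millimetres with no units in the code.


translate([479, 300, 367]) cube([358, 272, 41]);
translate([479, 300, 0]) cube([48, 48, 367]);
translate([789, 300, 0]) cube([48, 48, 367]);
translate([479, 524, 0]) cube([48, 48, 367]);
translate([789, 524, 0]) cube([48, 48, 367]);
translate([527, 300, 89]) cube([262, 48, 22]);
translate([527, 524, 89]) cube([262, 48, 22]);
translate([479, 348, 89]) cube([48, 176, 22]);
translate([789, 348, 89]) cube([48, 176, 22]);


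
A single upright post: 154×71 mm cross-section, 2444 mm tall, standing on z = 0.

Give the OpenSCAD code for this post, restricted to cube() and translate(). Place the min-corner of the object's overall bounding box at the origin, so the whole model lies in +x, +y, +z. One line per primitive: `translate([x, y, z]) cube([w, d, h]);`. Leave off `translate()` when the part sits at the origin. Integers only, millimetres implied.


cube([154, 71, 2444]);


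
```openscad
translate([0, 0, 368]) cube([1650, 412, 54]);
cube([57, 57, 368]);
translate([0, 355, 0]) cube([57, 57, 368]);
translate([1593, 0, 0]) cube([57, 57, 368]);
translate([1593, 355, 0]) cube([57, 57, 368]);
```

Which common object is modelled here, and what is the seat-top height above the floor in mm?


A bench. The seat-top height is 422 mm.

A long slab on four corner posts — a bench. The slab sits at z = 368 with thickness 54, so the top is 368 + 54 = 422 mm.


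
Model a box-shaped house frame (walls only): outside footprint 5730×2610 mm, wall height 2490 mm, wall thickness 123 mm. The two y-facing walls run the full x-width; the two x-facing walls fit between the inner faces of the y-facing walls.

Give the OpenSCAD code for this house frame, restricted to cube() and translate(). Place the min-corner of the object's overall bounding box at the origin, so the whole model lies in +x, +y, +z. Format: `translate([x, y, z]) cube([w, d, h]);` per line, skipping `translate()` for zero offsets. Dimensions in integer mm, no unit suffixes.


cube([5730, 123, 2490]);
translate([0, 2487, 0]) cube([5730, 123, 2490]);
translate([0, 123, 0]) cube([123, 2364, 2490]);
translate([5607, 123, 0]) cube([123, 2364, 2490]);


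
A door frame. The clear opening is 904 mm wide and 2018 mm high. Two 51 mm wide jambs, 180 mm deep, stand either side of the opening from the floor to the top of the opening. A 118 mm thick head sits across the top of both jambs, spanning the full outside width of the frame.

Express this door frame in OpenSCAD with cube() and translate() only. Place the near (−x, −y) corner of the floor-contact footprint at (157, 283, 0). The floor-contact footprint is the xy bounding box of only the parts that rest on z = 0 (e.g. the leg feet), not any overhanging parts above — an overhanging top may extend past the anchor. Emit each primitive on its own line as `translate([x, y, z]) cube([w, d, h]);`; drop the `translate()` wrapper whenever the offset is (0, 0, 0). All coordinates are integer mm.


translate([157, 283, 0]) cube([51, 180, 2018]);
translate([1112, 283, 0]) cube([51, 180, 2018]);
translate([157, 283, 2018]) cube([1006, 180, 118]);


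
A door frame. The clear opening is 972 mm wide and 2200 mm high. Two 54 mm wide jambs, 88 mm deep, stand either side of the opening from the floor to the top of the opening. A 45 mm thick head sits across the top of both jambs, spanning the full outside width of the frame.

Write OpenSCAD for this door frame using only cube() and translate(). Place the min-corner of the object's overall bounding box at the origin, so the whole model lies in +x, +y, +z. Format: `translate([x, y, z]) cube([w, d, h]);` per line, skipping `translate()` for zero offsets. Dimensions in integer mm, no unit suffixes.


cube([54, 88, 2200]);
translate([1026, 0, 0]) cube([54, 88, 2200]);
translate([0, 0, 2200]) cube([1080, 88, 45]);


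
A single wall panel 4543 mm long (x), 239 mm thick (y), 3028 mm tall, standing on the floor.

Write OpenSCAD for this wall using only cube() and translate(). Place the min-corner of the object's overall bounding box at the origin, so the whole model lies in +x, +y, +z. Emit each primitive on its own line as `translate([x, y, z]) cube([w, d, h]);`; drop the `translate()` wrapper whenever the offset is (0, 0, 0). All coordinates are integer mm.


cube([4543, 239, 3028]);


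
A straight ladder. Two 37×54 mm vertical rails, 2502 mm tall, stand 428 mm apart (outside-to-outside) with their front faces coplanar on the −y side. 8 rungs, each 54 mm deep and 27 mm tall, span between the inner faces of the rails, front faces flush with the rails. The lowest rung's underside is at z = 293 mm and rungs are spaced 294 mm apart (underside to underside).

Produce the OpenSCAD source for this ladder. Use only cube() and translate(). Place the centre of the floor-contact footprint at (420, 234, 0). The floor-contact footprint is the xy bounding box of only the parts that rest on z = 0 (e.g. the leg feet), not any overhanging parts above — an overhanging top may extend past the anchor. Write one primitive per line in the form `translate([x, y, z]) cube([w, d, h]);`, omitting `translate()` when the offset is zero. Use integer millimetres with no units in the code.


translate([206, 207, 0]) cube([37, 54, 2502]);
translate([597, 207, 0]) cube([37, 54, 2502]);
translate([243, 207, 293]) cube([354, 54, 27]);
translate([243, 207, 587]) cube([354, 54, 27]);
translate([243, 207, 881]) cube([354, 54, 27]);
translate([243, 207, 1175]) cube([354, 54, 27]);
translate([243, 207, 1469]) cube([354, 54, 27]);
translate([243, 207, 1763]) cube([354, 54, 27]);
translate([243, 207, 2057]) cube([354, 54, 27]);
translate([243, 207, 2351]) cube([354, 54, 27]);


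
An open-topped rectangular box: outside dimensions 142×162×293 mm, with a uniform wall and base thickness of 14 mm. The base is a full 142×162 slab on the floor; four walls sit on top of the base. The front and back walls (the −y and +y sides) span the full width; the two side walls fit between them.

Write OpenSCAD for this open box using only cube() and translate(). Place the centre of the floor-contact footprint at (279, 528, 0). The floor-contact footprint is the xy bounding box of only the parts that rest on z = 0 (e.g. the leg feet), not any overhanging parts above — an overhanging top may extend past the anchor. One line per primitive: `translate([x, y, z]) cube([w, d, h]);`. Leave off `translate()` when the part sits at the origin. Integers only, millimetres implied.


translate([208, 447, 0]) cube([142, 162, 14]);
translate([208, 447, 14]) cube([142, 14, 279]);
translate([208, 595, 14]) cube([142, 14, 279]);
translate([208, 461, 14]) cube([14, 134, 279]);
translate([336, 461, 14]) cube([14, 134, 279]);


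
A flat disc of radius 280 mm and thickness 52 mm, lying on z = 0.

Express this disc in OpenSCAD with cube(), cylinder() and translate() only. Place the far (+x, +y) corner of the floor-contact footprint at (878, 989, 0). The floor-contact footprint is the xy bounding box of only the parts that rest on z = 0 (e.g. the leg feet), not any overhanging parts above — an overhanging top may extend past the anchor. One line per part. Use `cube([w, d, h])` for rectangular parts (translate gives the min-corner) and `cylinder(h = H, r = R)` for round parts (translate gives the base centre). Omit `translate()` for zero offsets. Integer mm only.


translate([598, 709, 0]) cylinder(h = 52, r = 280);


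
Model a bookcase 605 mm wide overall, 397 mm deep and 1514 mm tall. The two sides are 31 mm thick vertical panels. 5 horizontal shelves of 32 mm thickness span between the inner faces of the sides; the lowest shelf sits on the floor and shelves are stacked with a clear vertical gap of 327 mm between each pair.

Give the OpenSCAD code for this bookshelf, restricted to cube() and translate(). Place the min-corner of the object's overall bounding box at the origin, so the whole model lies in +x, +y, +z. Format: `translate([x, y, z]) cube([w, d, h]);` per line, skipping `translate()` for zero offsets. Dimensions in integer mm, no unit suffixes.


cube([31, 397, 1514]);
translate([574, 0, 0]) cube([31, 397, 1514]);
translate([31, 0, 0]) cube([543, 397, 32]);
translate([31, 0, 359]) cube([543, 397, 32]);
translate([31, 0, 718]) cube([543, 397, 32]);
translate([31, 0, 1077]) cube([543, 397, 32]);
translate([31, 0, 1436]) cube([543, 397, 32]);


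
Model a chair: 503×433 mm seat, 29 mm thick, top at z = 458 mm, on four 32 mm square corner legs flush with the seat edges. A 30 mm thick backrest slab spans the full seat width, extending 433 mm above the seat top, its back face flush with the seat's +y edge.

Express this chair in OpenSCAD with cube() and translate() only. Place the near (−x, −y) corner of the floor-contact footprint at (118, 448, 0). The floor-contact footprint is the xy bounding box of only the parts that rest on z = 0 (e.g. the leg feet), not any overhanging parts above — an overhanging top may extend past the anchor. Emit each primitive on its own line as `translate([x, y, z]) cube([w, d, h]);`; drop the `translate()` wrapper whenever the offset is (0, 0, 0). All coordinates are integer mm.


translate([118, 448, 429]) cube([503, 433, 29]);
translate([118, 448, 0]) cube([32, 32, 429]);
translate([589, 448, 0]) cube([32, 32, 429]);
translate([118, 849, 0]) cube([32, 32, 429]);
translate([589, 849, 0]) cube([32, 32, 429]);
translate([118, 851, 458]) cube([503, 30, 433]);


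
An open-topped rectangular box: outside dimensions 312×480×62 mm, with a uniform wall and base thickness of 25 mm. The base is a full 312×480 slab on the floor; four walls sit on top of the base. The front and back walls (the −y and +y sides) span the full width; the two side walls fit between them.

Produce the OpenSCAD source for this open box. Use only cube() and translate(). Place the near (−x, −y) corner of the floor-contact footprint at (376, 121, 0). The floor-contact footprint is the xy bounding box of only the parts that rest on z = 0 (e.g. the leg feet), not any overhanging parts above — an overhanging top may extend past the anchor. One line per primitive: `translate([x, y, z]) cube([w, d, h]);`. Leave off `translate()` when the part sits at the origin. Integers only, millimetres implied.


translate([376, 121, 0]) cube([312, 480, 25]);
translate([376, 121, 25]) cube([312, 25, 37]);
translate([376, 576, 25]) cube([312, 25, 37]);
translate([376, 146, 25]) cube([25, 430, 37]);
translate([663, 146, 25]) cube([25, 430, 37]);


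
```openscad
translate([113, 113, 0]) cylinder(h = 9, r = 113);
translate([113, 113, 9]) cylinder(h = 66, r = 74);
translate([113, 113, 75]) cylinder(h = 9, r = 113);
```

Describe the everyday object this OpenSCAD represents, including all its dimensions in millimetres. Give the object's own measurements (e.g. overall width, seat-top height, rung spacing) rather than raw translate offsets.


A spool: two coaxial disc flanges of radius 113 mm and thickness 9 mm, joined by a core cylinder of radius 74 mm and height 66 mm. The lower flange rests on z = 0 and the three cylinders share a vertical axis.


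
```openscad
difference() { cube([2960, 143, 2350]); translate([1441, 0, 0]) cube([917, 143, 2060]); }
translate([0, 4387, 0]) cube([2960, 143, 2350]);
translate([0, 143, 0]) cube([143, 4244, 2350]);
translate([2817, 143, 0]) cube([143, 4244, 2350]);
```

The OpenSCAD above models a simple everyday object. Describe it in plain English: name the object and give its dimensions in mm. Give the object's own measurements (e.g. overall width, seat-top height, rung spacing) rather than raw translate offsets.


A single room: four walls, each 2350 mm tall and 143 mm thick, enclosing an outside footprint 2960×4530 mm (x × y), no floor or roof. The front and back walls (−y and +y sides) run the full x-width; the side walls fit between their inner faces. A door opening 917 mm wide and 2060 mm tall is cut through the front wall from the floor up, its −x edge 1441 mm from the wall's −x end.


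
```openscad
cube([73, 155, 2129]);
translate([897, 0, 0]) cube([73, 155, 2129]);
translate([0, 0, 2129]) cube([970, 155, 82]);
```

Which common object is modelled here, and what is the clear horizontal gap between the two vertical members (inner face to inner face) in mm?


A door frame. The clear opening width is 824 mm.

Two 2129 mm tall posts with a header on top — a door frame. The left jamb is 73 mm wide at x = 0; the right jamb starts at x = 897. The clear opening is 897 − 73 = 824 mm.


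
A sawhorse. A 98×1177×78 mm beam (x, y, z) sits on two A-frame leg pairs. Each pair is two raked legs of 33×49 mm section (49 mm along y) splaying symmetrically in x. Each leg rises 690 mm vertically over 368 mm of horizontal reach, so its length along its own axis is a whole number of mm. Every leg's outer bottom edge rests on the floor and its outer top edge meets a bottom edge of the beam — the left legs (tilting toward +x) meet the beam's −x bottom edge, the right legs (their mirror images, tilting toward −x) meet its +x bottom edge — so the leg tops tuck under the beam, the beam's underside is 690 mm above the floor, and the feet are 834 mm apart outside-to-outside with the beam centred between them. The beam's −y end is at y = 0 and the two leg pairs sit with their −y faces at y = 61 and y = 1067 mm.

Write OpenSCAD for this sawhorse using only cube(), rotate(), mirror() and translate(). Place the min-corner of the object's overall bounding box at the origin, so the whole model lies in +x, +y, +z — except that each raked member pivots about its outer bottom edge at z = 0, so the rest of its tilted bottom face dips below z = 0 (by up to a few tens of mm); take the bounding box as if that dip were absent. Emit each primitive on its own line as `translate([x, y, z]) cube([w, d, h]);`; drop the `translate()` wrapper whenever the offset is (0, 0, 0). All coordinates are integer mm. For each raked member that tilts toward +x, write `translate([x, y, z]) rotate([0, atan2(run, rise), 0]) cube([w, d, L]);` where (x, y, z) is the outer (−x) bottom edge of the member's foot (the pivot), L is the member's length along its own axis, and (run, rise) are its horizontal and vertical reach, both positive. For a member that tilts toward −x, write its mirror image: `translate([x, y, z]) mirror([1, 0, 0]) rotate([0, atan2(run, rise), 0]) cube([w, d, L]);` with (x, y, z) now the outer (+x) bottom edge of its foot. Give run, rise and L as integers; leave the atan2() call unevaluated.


translate([368, 0, 690]) cube([98, 1177, 78]);
translate([0, 61, 0]) rotate([0, atan2(368, 690), 0]) cube([33, 49, 782]);
translate([834, 61, 0]) mirror([1, 0, 0]) rotate([0, atan2(368, 690), 0]) cube([33, 49, 782]);
translate([0, 1067, 0]) rotate([0, atan2(368, 690), 0]) cube([33, 49, 782]);
translate([834, 1067, 0]) mirror([1, 0, 0]) rotate([0, atan2(368, 690), 0]) cube([33, 49, 782]);


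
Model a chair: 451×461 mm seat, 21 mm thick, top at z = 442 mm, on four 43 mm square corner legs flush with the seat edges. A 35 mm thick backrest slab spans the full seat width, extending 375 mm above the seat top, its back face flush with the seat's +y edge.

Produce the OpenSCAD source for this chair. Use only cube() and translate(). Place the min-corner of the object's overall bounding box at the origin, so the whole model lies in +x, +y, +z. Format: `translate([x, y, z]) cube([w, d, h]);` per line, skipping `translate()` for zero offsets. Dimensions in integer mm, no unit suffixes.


translate([0, 0, 421]) cube([451, 461, 21]);
cube([43, 43, 421]);
translate([408, 0, 0]) cube([43, 43, 421]);
translate([0, 418, 0]) cube([43, 43, 421]);
translate([408, 418, 0]) cube([43, 43, 421]);
translate([0, 426, 442]) cube([451, 35, 375]);


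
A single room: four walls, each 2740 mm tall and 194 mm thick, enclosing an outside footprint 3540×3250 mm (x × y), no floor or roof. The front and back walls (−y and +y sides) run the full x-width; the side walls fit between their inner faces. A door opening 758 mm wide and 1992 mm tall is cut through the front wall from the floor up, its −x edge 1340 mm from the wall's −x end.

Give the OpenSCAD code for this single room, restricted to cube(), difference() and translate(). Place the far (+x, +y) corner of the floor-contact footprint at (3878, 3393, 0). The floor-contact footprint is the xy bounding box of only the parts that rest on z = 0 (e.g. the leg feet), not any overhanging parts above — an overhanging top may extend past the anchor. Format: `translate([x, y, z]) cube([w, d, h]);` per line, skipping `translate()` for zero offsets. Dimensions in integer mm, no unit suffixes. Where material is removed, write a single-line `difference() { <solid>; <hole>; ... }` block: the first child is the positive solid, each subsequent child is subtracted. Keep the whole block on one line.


difference() { translate([338, 143, 0]) cube([3540, 194, 2740]); translate([1678, 143, 0]) cube([758, 194, 1992]); }
translate([338, 3199, 0]) cube([3540, 194, 2740]);
translate([338, 337, 0]) cube([194, 2862, 2740]);
translate([3684, 337, 0]) cube([194, 2862, 2740]);


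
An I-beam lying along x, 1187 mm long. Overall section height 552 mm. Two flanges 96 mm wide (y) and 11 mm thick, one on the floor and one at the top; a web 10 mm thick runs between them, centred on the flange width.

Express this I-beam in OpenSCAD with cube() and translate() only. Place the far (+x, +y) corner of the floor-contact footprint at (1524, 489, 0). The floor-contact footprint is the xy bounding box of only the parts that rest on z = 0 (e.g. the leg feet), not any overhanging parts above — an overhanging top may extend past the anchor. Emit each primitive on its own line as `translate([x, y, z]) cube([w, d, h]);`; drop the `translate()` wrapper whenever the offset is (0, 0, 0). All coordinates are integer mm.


translate([337, 393, 0]) cube([1187, 96, 11]);
translate([337, 436, 11]) cube([1187, 10, 530]);
translate([337, 393, 541]) cube([1187, 96, 11]);


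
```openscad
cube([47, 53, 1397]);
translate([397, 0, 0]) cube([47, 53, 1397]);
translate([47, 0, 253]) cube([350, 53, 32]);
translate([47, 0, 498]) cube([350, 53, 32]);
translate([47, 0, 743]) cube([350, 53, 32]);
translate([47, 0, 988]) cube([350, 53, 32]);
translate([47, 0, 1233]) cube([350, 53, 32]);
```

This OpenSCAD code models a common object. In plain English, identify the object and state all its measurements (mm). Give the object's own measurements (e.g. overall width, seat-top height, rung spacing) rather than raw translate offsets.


A straight ladder. Two 47×53 mm vertical rails, 1397 mm tall, stand 444 mm apart (outside-to-outside) with their front faces coplanar on the −y side. 5 rungs, each 53 mm deep and 32 mm tall, span between the inner faces of the rails, front faces flush with the rails. The lowest rung's underside is at z = 253 mm and rungs are spaced 245 mm apart (underside to underside).


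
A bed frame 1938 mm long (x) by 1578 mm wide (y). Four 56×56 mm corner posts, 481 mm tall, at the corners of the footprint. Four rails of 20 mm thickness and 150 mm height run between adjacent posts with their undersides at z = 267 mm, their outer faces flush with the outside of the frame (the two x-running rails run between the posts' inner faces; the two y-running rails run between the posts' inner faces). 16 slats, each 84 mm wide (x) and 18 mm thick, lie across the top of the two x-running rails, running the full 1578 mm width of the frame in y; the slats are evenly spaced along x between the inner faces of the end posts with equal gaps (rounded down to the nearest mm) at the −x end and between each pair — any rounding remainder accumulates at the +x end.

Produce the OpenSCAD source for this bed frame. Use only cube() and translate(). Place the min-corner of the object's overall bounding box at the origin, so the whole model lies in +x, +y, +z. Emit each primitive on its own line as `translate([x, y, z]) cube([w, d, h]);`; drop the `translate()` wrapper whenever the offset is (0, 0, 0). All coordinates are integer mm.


cube([56, 56, 481]);
translate([0, 1522, 0]) cube([56, 56, 481]);
translate([1882, 0, 0]) cube([56, 56, 481]);
translate([1882, 1522, 0]) cube([56, 56, 481]);
translate([56, 0, 267]) cube([1826, 20, 150]);
translate([56, 1558, 267]) cube([1826, 20, 150]);
translate([0, 56, 267]) cube([20, 1466, 150]);
translate([1918, 56, 267]) cube([20, 1466, 150]);
translate([84, 0, 417]) cube([84, 1578, 18]);
translate([196, 0, 417]) cube([84, 1578, 18]);
translate([308, 0, 417]) cube([84, 1578, 18]);
translate([420, 0, 417]) cube([84, 1578, 18]);
translate([532, 0, 417]) cube([84, 1578, 18]);
translate([644, 0, 417]) cube([84, 1578, 18]);
translate([756, 0, 417]) cube([84, 1578, 18]);
translate([868, 0, 417]) cube([84, 1578, 18]);
translate([980, 0, 417]) cube([84, 1578, 18]);
translate([1092, 0, 417]) cube([84, 1578, 18]);
translate([1204, 0, 417]) cube([84, 1578, 18]);
translate([1316, 0, 417]) cube([84, 1578, 18]);
translate([1428, 0, 417]) cube([84, 1578, 18]);
translate([1540, 0, 417]) cube([84, 1578, 18]);
translate([1652, 0, 417]) cube([84, 1578, 18]);
translate([1764, 0, 417]) cube([84, 1578, 18]);


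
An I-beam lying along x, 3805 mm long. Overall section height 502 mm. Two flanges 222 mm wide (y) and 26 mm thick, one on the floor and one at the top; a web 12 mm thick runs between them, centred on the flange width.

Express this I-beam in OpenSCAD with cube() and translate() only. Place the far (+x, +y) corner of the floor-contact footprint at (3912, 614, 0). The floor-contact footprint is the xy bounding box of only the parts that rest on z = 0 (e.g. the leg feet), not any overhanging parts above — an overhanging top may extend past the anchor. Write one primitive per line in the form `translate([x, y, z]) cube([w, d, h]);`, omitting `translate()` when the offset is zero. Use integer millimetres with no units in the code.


translate([107, 392, 0]) cube([3805, 222, 26]);
translate([107, 497, 26]) cube([3805, 12, 450]);
translate([107, 392, 476]) cube([3805, 222, 26]);


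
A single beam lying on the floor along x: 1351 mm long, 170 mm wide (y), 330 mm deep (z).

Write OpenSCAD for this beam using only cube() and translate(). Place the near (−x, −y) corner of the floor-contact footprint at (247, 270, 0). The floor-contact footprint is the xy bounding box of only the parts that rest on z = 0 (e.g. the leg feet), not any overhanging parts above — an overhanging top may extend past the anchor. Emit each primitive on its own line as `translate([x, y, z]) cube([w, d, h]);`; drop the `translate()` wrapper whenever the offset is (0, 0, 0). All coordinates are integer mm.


translate([247, 270, 0]) cube([1351, 170, 330]);


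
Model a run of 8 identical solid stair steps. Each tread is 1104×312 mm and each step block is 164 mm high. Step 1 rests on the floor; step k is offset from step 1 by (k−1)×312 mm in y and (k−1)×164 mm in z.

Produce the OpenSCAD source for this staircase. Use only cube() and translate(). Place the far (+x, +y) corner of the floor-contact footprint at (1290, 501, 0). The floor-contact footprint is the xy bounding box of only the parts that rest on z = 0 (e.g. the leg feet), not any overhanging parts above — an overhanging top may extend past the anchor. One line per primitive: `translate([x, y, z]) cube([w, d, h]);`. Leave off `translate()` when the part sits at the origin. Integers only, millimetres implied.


translate([186, 189, 0]) cube([1104, 312, 164]);
translate([186, 501, 164]) cube([1104, 312, 164]);
translate([186, 813, 328]) cube([1104, 312, 164]);
translate([186, 1125, 492]) cube([1104, 312, 164]);
translate([186, 1437, 656]) cube([1104, 312, 164]);
translate([186, 1749, 820]) cube([1104, 312, 164]);
translate([186, 2061, 984]) cube([1104, 312, 164]);
translate([186, 2373, 1148]) cube([1104, 312, 164]);


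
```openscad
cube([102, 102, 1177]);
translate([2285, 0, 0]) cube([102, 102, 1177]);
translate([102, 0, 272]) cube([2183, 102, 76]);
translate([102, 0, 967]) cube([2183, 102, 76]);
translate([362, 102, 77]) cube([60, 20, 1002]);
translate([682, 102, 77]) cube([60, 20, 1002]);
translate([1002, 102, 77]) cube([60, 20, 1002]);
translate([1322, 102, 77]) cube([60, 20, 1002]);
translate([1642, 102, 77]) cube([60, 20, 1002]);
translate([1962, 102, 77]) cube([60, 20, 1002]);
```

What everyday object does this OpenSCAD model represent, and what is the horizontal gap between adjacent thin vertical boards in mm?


A fence section. The picket gap is 260 mm.

Two posts, two rails, 6 pickets — a fence section. Span 2183 mm holds 6 pickets of 60 mm with 7 equal gaps: ⌊(2183 − 6·60) / 7⌋ = 260 mm.


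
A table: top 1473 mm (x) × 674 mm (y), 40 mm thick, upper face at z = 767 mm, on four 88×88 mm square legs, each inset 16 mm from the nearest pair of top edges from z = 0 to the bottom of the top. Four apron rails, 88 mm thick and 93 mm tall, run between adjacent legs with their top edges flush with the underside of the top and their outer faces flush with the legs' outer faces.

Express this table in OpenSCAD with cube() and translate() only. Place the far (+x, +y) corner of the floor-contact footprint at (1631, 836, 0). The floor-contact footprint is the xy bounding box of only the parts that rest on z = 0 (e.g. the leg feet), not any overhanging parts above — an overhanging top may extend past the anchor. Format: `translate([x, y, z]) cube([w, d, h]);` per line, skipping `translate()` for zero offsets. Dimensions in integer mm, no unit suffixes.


// leg_h = 767 - 40 = 727
// apron z = 727 - 93 = 634
translate([174, 178, 727]) cube([1473, 674, 40]);
translate([190, 194, 0]) cube([88, 88, 727]);
translate([1543, 194, 0]) cube([88, 88, 727]);
translate([190, 748, 0]) cube([88, 88, 727]);
translate([1543, 748, 0]) cube([88, 88, 727]);
translate([278, 194, 634]) cube([1265, 88, 93]);
translate([278, 748, 634]) cube([1265, 88, 93]);
translate([190, 282, 634]) cube([88, 466, 93]);
translate([1543, 282, 634]) cube([88, 466, 93]);


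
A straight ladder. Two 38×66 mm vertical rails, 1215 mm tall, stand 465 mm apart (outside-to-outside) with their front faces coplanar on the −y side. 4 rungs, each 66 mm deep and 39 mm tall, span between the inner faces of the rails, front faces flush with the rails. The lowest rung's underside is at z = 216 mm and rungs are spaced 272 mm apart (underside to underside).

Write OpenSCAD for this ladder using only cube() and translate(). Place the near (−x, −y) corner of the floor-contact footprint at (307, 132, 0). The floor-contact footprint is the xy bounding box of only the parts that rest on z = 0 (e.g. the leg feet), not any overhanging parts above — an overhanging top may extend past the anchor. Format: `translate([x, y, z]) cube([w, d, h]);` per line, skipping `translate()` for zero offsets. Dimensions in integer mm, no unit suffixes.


translate([307, 132, 0]) cube([38, 66, 1215]);
translate([734, 132, 0]) cube([38, 66, 1215]);
translate([345, 132, 216]) cube([389, 66, 39]);
translate([345, 132, 488]) cube([389, 66, 39]);
translate([345, 132, 760]) cube([389, 66, 39]);
translate([345, 132, 1032]) cube([389, 66, 39]);


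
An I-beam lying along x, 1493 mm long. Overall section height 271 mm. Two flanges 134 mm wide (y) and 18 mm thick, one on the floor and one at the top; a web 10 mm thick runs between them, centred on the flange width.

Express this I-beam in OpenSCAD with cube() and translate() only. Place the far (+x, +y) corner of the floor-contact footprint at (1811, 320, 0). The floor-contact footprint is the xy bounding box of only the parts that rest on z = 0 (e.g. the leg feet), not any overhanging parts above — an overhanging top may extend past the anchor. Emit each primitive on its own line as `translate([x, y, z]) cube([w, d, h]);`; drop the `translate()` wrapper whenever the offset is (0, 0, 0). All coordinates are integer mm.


translate([318, 186, 0]) cube([1493, 134, 18]);
translate([318, 248, 18]) cube([1493, 10, 235]);
translate([318, 186, 253]) cube([1493, 134, 18]);


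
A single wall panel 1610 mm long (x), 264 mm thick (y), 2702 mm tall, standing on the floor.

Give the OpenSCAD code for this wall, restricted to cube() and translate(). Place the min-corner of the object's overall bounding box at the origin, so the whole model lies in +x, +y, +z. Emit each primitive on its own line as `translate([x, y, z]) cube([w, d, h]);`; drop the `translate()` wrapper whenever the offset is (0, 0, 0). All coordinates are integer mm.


cube([1610, 264, 2702]);


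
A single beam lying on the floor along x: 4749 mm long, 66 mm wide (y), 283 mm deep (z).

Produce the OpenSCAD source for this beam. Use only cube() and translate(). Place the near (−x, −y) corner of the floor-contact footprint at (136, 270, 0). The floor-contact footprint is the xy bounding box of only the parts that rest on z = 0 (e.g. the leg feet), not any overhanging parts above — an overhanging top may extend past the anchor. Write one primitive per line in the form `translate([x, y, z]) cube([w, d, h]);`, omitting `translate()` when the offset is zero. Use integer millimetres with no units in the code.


translate([136, 270, 0]) cube([4749, 66, 283]);


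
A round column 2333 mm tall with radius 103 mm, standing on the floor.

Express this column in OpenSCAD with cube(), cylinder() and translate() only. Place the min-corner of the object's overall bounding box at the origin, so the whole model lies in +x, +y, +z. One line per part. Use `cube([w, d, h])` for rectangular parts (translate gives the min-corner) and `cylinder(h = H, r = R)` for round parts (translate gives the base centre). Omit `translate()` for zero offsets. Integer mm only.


translate([103, 103, 0]) cylinder(h = 2333, r = 103);


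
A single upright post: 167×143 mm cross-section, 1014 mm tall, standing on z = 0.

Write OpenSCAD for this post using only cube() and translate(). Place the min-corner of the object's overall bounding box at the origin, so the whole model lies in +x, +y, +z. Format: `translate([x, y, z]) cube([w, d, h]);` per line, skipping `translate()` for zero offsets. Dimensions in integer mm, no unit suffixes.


cube([167, 143, 1014]);


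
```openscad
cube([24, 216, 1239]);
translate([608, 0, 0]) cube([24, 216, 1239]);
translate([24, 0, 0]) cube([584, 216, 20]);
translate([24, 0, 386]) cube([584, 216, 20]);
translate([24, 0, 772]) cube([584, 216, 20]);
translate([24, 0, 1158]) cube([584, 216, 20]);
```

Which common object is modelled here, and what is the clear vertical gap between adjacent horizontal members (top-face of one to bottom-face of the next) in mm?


A bookshelf. The clear shelf gap is 366 mm.

Two tall side panels with 4 horizontal boards between them — a bookshelf. The first two shelf undersides are at z = 0 and z = 386; with shelf thickness 20, the clear gap is 386 − 0 − 20 = 366 mm.


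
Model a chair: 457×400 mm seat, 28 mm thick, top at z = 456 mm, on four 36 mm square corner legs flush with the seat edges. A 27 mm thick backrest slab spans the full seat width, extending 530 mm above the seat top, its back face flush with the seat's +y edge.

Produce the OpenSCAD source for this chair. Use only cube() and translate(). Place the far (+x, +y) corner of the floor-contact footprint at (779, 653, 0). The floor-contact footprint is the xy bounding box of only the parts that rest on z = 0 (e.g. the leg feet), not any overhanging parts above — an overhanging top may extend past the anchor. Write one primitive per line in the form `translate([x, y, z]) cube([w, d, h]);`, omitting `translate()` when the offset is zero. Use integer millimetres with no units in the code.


translate([322, 253, 428]) cube([457, 400, 28]);
translate([322, 253, 0]) cube([36, 36, 428]);
translate([743, 253, 0]) cube([36, 36, 428]);
translate([322, 617, 0]) cube([36, 36, 428]);
translate([743, 617, 0]) cube([36, 36, 428]);
translate([322, 626, 456]) cube([457, 27, 530]);


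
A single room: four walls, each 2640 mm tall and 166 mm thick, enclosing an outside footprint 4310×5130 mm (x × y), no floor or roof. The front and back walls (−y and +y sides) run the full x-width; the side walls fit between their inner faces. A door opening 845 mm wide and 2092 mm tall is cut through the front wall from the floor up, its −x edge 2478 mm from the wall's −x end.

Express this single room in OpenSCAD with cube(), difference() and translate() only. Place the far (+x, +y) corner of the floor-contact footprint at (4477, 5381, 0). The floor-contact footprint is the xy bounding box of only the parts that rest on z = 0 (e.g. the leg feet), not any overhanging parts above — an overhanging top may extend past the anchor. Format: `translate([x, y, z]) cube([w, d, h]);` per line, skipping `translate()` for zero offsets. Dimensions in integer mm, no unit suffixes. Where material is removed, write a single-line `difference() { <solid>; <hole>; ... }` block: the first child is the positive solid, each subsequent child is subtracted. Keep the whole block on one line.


difference() { translate([167, 251, 0]) cube([4310, 166, 2640]); translate([2645, 251, 0]) cube([845, 166, 2092]); }
translate([167, 5215, 0]) cube([4310, 166, 2640]);
translate([167, 417, 0]) cube([166, 4798, 2640]);
translate([4311, 417, 0]) cube([166, 4798, 2640]);


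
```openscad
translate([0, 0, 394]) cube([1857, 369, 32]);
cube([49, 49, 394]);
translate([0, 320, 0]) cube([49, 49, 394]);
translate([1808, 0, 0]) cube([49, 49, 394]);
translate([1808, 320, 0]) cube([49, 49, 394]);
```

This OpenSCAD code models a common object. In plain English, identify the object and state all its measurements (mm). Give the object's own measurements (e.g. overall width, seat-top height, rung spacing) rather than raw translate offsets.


A long wooden bench with a 1857 mm (x) × 369 mm (y) seat, 32 mm thick, its top surface 426 mm above the floor. Four 49 mm square legs at the seat corners, flush with the edges, run from z = 0 to the seat underside.


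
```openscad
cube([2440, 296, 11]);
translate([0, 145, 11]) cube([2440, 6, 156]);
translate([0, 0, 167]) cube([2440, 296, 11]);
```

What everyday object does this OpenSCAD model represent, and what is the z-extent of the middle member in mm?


An I-beam. The web height is 156 mm.

Two wide flanges with a thin centred web — an I-beam. Overall 178 mm minus two 11 mm flanges gives a web of 178 − 2·11 = 156 mm.


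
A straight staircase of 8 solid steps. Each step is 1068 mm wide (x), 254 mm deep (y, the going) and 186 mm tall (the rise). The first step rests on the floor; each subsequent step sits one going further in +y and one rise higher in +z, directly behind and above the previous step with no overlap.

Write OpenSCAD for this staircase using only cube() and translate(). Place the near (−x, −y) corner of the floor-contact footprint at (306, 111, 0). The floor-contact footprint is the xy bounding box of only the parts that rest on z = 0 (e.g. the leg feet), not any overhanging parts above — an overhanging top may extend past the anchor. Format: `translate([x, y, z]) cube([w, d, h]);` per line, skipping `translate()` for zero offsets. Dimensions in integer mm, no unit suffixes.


translate([306, 111, 0]) cube([1068, 254, 186]);
translate([306, 365, 186]) cube([1068, 254, 186]);
translate([306, 619, 372]) cube([1068, 254, 186]);
translate([306, 873, 558]) cube([1068, 254, 186]);
translate([306, 1127, 744]) cube([1068, 254, 186]);
translate([306, 1381, 930]) cube([1068, 254, 186]);
translate([306, 1635, 1116]) cube([1068, 254, 186]);
translate([306, 1889, 1302]) cube([1068, 254, 186]);


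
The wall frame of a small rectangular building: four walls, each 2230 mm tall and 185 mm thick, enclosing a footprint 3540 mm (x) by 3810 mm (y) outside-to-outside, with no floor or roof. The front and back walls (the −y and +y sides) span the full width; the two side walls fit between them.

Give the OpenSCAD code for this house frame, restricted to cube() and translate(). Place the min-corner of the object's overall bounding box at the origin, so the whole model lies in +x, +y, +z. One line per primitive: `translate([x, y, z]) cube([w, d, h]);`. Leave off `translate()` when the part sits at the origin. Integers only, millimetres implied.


cube([3540, 185, 2230]);
translate([0, 3625, 0]) cube([3540, 185, 2230]);
translate([0, 185, 0]) cube([185, 3440, 2230]);
translate([3355, 185, 0]) cube([185, 3440, 2230]);


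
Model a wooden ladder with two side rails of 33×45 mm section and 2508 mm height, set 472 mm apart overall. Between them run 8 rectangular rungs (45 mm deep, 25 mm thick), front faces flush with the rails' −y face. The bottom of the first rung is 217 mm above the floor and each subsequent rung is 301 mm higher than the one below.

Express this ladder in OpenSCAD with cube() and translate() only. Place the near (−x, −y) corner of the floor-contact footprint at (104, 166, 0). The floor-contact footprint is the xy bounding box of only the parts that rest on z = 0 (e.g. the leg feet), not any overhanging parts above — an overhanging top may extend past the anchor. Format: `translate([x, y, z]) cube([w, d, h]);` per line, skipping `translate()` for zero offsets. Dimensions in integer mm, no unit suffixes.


translate([104, 166, 0]) cube([33, 45, 2508]);
translate([543, 166, 0]) cube([33, 45, 2508]);
translate([137, 166, 217]) cube([406, 45, 25]);
translate([137, 166, 518]) cube([406, 45, 25]);
translate([137, 166, 819]) cube([406, 45, 25]);
translate([137, 166, 1120]) cube([406, 45, 25]);
translate([137, 166, 1421]) cube([406, 45, 25]);
translate([137, 166, 1722]) cube([406, 45, 25]);
translate([137, 166, 2023]) cube([406, 45, 25]);
translate([137, 166, 2324]) cube([406, 45, 25]);


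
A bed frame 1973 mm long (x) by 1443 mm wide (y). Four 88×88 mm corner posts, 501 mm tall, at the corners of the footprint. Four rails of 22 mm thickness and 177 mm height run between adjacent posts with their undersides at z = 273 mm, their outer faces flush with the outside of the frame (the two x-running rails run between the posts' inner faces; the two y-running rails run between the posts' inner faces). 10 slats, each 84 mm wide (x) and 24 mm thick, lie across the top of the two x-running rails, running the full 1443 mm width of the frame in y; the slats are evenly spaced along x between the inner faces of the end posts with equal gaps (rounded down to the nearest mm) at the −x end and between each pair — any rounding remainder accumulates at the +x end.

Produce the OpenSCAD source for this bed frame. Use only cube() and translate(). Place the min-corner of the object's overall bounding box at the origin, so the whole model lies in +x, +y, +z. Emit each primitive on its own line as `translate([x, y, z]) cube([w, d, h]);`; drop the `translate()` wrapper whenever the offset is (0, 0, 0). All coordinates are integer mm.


// slat z = rail_z + rail_h = 273 + 177 = 450
// slat gap = ⌊(1797 − 10·84) / 11⌋ = 87
cube([88, 88, 501]);
translate([0, 1355, 0]) cube([88, 88, 501]);
translate([1885, 0, 0]) cube([88, 88, 501]);
translate([1885, 1355, 0]) cube([88, 88, 501]);
translate([88, 0, 273]) cube([1797, 22, 177]);
translate([88, 1421, 273]) cube([1797, 22, 177]);
translate([0, 88, 273]) cube([22, 1267, 177]);
translate([1951, 88, 273]) cube([22, 1267, 177]);
translate([175, 0, 450]) cube([84, 1443, 24]);
translate([346, 0, 450]) cube([84, 1443, 24]);
translate([517, 0, 450]) cube([84, 1443, 24]);
translate([688, 0, 450]) cube([84, 1443, 24]);
translate([859, 0, 450]) cube([84, 1443, 24]);
translate([1030, 0, 450]) cube([84, 1443, 24]);
translate([1201, 0, 450]) cube([84, 1443, 24]);
translate([1372, 0, 450]) cube([84, 1443, 24]);
translate([1543, 0, 450]) cube([84, 1443, 24]);
translate([1714, 0, 450]) cube([84, 1443, 24]);
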